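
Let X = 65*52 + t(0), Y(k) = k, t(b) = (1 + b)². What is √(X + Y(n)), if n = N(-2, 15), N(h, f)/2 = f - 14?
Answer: √3383 ≈ 58.164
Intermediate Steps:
N(h, f) = -28 + 2*f (N(h, f) = 2*(f - 14) = 2*(-14 + f) = -28 + 2*f)
n = 2 (n = -28 + 2*15 = -28 + 30 = 2)
X = 3381 (X = 65*52 + (1 + 0)² = 3380 + 1² = 3380 + 1 = 3381)
√(X + Y(n)) = √(3381 + 2) = √3383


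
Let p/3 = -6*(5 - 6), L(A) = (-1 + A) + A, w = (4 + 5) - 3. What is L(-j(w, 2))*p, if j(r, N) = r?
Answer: -234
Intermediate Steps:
w = 6 (w = 9 - 3 = 6)
L(A) = -1 + 2*A
p = 18 (p = 3*(-6*(5 - 6)) = 3*(-6*(-1)) = 3*6 = 18)
L(-j(w, 2))*p = (-1 + 2*(-1*6))*18 = (-1 + 2*(-6))*18 = (-1 - 12)*18 = -13*18 = -234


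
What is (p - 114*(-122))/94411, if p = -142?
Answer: 13766/94411 ≈ 0.14581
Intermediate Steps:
(p - 114*(-122))/94411 = (-142 - 114*(-122))/94411 = (-142 + 13908)*(1/94411) = 13766*(1/94411) = 13766/94411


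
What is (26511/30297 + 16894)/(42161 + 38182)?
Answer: 18957927/90153773 ≈ 0.21028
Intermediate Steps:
(26511/30297 + 16894)/(42161 + 38182) = (26511*(1/30297) + 16894)/80343 = (8837/10099 + 16894)*(1/80343) = (170621343/10099)*(1/80343) = 18957927/90153773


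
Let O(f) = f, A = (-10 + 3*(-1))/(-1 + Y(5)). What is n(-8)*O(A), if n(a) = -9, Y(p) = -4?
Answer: -117/5 ≈ -23.400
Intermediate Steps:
A = 13/5 (A = (-10 + 3*(-1))/(-1 - 4) = (-10 - 3)/(-5) = -13*(-⅕) = 13/5 ≈ 2.6000)
n(-8)*O(A) = -9*13/5 = -117/5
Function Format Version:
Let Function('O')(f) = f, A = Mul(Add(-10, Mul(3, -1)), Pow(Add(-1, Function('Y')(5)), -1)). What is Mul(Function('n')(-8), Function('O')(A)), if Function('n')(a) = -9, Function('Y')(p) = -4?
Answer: Rational(-117, 5) ≈ -23.400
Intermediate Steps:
A = Rational(13, 5) (A = Mul(Add(-10, Mul(3, -1)), Pow(Add(-1, -4), -1)) = Mul(Add(-10, -3), Pow(-5, -1)) = Mul(-13, Rational(-1, 5)) = Rational(13, 5) ≈ 2.6000)
Mul(Function('n')(-8), Function('O')(A)) = Mul(-9, Rational(13, 5)) = Rational(-117, 5)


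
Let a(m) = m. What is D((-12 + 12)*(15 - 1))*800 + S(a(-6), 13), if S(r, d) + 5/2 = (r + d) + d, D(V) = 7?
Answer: 11235/2 ≈ 5617.5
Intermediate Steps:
S(r, d) = -5/2 + r + 2*d (S(r, d) = -5/2 + ((r + d) + d) = -5/2 + ((d + r) + d) = -5/2 + (r + 2*d) = -5/2 + r + 2*d)
D((-12 + 12)*(15 - 1))*800 + S(a(-6), 13) = 7*800 + (-5/2 - 6 + 2*13) = 5600 + (-5/2 - 6 + 26) = 5600 + 35/2 = 11235/2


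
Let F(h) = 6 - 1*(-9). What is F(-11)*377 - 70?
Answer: 5585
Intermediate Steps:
F(h) = 15 (F(h) = 6 + 9 = 15)
F(-11)*377 - 70 = 15*377 - 70 = 5655 - 70 = 5585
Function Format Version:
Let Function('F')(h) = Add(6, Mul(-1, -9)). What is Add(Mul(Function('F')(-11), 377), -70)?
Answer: 5585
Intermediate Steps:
Function('F')(h) = 15 (Function('F')(h) = Add(6, 9) = 15)
Add(Mul(Function('F')(-11), 377), -70) = Add(Mul(15, 377), -70) = Add(5655, -70) = 5585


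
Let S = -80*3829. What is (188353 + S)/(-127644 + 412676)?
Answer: -117967/285032 ≈ -0.41387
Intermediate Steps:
S = -306320
(188353 + S)/(-127644 + 412676) = (188353 - 306320)/(-127644 + 412676) = -117967/285032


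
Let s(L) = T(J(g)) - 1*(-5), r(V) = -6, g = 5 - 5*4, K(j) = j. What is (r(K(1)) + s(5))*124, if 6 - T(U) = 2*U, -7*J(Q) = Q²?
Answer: 60140/7 ≈ 8591.4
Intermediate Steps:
g = -15 (g = 5 - 20 = -15)
J(Q) = -Q²/7
T(U) = 6 - 2*U
s(L) = 527/7 (s(L) = (6 - (-2)*(-15)²/7) - 1*(-5) = (6 - (-2)*225/7) + 5 = (6 - 2*(-225/7)) + 5 = (6 + 450/7) + 5 = 492/7 + 5 = 527/7)
(r(K(1)) + s(5))*124 = (-6 + 527/7)*124 = (485/7)*124 = 60140/7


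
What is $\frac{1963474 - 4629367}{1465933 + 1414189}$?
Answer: $- \frac{2665893}{2880122} \approx -0.92562$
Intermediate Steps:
$\frac{1963474 - 4629367}{1465933 + 1414189} = - \frac{2665893}{2880122}$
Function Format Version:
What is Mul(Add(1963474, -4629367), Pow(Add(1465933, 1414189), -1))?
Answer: Rational(-2665893, 2880122) ≈ -0.92562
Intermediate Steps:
Mul(Add(1963474, -4629367), Pow(Add(1465933, 1414189), -1)) = Mul(-2665893, Pow(2880122, -1)) = Mul(-2665893, Rational(1, 2880122)) = Rational(-2665893, 2880122)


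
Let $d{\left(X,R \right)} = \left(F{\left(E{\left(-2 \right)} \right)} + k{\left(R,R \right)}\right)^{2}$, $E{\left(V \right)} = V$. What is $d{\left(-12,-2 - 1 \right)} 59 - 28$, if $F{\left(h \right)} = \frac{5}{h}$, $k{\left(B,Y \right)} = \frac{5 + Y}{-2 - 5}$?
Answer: $\frac{84251}{196} \approx 429.85$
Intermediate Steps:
$k{\left(B,Y \right)} = - \frac{5}{7} - \frac{Y}{7}$ ($k{\left(B,Y \right)} = \frac{5 + Y}{-7} = \left(5 + Y\right) \left(- \frac{1}{7}\right) = - \frac{5}{7} - \frac{Y}{7}$)
$d{\left(X,R \right)} = \left(- \frac{45}{14} - \frac{R}{7}\right)^{2}$ ($d{\left(X,R \right)} = \left(\frac{5}{-2} - \left(\frac{5}{7} + \frac{R}{7}\right)\right)^{2} = \left(5 \left(- \frac{1}{2}\right) - \left(\frac{5}{7} + \frac{R}{7}\right)\right)^{2} = \left(- \frac{5}{2} - \left(\frac{5}{7} + \frac{R}{7}\right)\right)^{2} = \left(- \frac{45}{14} - \frac{R}{7}\right)^{2}$)
$d{\left(-12,-2 - 1 \right)} 59 - 28 = \frac{\left(45 + 2 \left(-2 - 1\right)\right)^{2}}{196} \cdot 59 - 28 = \frac{\left(45 + 2 \left(-3\right)\right)^{2}}{196} \cdot 59 - 28 = \frac{\left(45 - 6\right)^{2}}{196} \cdot 59 - 28 = \frac{39^{2}}{196} \cdot 59 - 28 = \frac{1}{196} \cdot 1521 \cdot 59 - 28 = \frac{1521}{196} \cdot 59 - 28 = \frac{89739}{196} - 28 = \frac{84251}{196}$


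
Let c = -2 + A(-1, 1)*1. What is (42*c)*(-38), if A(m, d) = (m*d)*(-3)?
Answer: -1596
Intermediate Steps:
A(m, d) = -3*d*m (A(m, d) = (d*m)*(-3) = -3*d*m)
c = 1 (c = -2 - 3*1*(-1)*1 = -2 + 3*1 = -2 + 3 = 1)
(42*c)*(-38) = (42*1)*(-38) = 42*(-38) = -1596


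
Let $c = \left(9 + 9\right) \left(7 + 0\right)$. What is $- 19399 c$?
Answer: $-2444274$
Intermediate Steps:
$c = 126$ ($c = 18 \cdot 7 = 126$)
$- 19399 c = \left(-19399\right) 126 = -2444274$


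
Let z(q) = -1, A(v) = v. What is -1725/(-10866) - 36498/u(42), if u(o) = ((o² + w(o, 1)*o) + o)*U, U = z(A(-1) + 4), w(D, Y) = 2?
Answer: 3173393/162990 ≈ 19.470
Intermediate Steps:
U = -1
u(o) = -o² - 3*o (u(o) = ((o² + 2*o) + o)*(-1) = (o² + 3*o)*(-1) = -o² - 3*o)
-1725/(-10866) - 36498/u(42) = -1725/(-10866) - 36498*(-1/(42*(3 + 42))) = -1725*(-1/10866) - 36498/((-1*42*45)) = 575/3622 - 36498/(-1890) = 575/3622 - 36498*(-1/1890) = 575/3622 + 869/45 = 3173393/162990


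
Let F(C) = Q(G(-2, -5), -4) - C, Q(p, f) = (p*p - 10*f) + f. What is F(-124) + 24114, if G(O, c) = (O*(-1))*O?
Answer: 24290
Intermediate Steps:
G(O, c) = -O² (G(O, c) = (-O)*O = -O²)
Q(p, f) = p² - 9*f (Q(p, f) = (p² - 10*f) + f = p² - 9*f)
F(C) = 52 - C (F(C) = ((-1*(-2)²)² - 9*(-4)) - C = ((-1*4)² + 36) - C = ((-4)² + 36) - C = (16 + 36) - C = 52 - C)
F(-124) + 24114 = (52 - 1*(-124)) + 24114 = (52 + 124) + 24114 = 176 + 24114 = 24290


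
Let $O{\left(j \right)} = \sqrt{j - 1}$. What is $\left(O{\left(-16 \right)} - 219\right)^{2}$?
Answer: $\left(219 - i \sqrt{17}\right)^{2} \approx 47944.0 - 1805.9 i$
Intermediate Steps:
$O{\left(j \right)} = \sqrt{-1 + j}$
$\left(O{\left(-16 \right)} - 219\right)^{2} = \left(\sqrt{-1 - 16} - 219\right)^{2} = \left(\sqrt{-17} - 219\right)^{2} = \left(i \sqrt{17} - 219\right)^{2} = \left(-219 + i \sqrt{17}\right)^{2}$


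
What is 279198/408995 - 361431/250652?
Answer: -77841934749/102515414740 ≈ -0.75932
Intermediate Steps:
279198/408995 - 361431/250652 = -77841934749/102515414740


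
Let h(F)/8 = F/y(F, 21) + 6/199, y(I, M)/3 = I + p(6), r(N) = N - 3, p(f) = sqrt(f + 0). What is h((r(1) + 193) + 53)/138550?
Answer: 25838408/1230996313875 - 488*sqrt(6)/6185911125 ≈ 2.0797e-5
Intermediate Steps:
p(f) = sqrt(f)
r(N) = -3 + N
y(I, M) = 3*I + 3*sqrt(6) (y(I, M) = 3*(I + sqrt(6)) = 3*I + 3*sqrt(6))
h(F) = 48/199 + 8*F/(3*F + 3*sqrt(6)) (h(F) = 8*(F/(3*F + 3*sqrt(6)) + 6/199) = 8*(6/199 + F/(3*F + 3*sqrt(6))) = 48/199 + 8*F/(3*F + 3*sqrt(6)))
h((r(1) + 193) + 53)/138550 = (8*(18*sqrt(6) + 217*(((-3 + 1) + 193) + 53))/(597*((((-3 + 1) + 193) + 53) + sqrt(6))))/138550 = (8*(18*sqrt(6) + 217*((-2 + 193) + 53))/(597*(((-2 + 193) + 53) + sqrt(6))))*(1/138550) = (8*(18*sqrt(6) + 217*(191 + 53))/(597*((191 + 53) + sqrt(6))))*(1/138550) = (8*(18*sqrt(6) + 217*244)/(597*(244 + sqrt(6))))*(1/138550) = (8*(18*sqrt(6) + 52948)/(597*(244 + sqrt(6))))*(1/138550) = (8*(52948 + 18*sqrt(6))/(597*(244 + sqrt(6))))*(1/138550) = 4*(52948 + 18*sqrt(6))/(41357175*(244 + sqrt(6)))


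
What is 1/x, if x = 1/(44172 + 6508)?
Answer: 50680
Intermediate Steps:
x = 1/50680 ≈ 1.9732e-5
1/x = 1/(1/50680) = 50680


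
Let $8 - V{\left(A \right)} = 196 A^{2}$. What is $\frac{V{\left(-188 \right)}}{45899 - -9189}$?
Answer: $- \frac{865927}{6886} \approx -125.75$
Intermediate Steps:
$V{\left(A \right)} = 8 - 196 A^{2}$
$\frac{V{\left(-188 \right)}}{45899 - -9189} = \frac{8 - 196 \left(-188\right)^{2}}{45899 - -9189} = \frac{8 - 6927424}{45899 + 9189} = \frac{8 - 6927424}{55088} = \left(-6927416\right) \frac{1}{55088} = - \frac{865927}{6886}$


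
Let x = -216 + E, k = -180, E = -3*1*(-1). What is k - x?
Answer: 33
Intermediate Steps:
E = 3 (E = -3*(-1) = 3)
x = -213 (x = -216 + 3 = -213)
k - x = -180 - 1*(-213) = -180 + 213 = 33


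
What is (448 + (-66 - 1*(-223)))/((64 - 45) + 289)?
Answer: 55/28 ≈ 1.9643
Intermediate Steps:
(448 + (-66 - 1*(-223)))/((64 - 45) + 289) = (448 + (-66 + 223))/(19 + 289) = (448 + 157)/308 = 605*(1/308) = 55/28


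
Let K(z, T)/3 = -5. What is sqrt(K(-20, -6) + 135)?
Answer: 2*sqrt(30) ≈ 10.954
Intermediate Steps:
K(z, T) = -15 (K(z, T) = 3*(-5) = -15)
sqrt(K(-20, -6) + 135) = sqrt(-15 + 135) = sqrt(120) = 2*sqrt(30)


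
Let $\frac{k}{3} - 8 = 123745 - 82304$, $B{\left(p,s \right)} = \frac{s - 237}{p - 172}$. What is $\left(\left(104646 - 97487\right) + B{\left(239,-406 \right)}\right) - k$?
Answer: $- \frac{7852239}{67} \approx -1.172 \cdot 10^{5}$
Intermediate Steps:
$B{\left(p,s \right)} = \frac{-237 + s}{-172 + p}$
$k = 124347$ ($k = 24 + 3 \left(123745 - 82304\right) = 24 + 3 \cdot 41441 = 24 + 124323 = 124347$)
$\left(\left(104646 - 97487\right) + B{\left(239,-406 \right)}\right) - k = \left(\left(104646 - 97487\right) + \frac{-237 - 406}{-172 + 239}\right) - 124347 = \left(7159 + \frac{1}{67} \left(-643\right)\right) - 124347 = \left(7159 - \frac{643}{67}\right) - 124347 = \frac{479010}{67} - 124347 = - \frac{7852239}{67}$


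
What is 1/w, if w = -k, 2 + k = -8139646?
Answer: 1/8139648 ≈ 1.2286e-7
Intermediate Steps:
k = -8139648 (k = -2 - 8139646 = -8139648)
w = 8139648 (w = -1*(-8139648) = 8139648)
1/w = 1/8139648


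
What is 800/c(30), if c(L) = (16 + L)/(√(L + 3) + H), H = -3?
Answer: -1200/23 + 400*√33/23 ≈ 47.732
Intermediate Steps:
c(L) = (16 + L)/(-3 + √(3 + L)) (c(L) = (16 + L)/(√(L + 3) - 3) = (16 + L)/(√(3 + L) - 3) = (16 + L)/(-3 + √(3 + L)))
800/c(30) = 800/(((16 + 30)/(-3 + √(3 + 30)))) = 800/((46/(-3 + √33))) = 800*(-3/46 + √33/46) = -1200/23 + 400*√33/23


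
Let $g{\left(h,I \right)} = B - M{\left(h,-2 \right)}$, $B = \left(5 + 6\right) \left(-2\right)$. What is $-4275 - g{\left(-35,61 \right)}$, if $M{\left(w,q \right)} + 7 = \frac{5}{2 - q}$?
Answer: $- \frac{17035}{4} \approx -4258.8$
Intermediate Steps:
$M{\left(w,q \right)} = -7 + \frac{5}{2 - q}$
$B = -22$ ($B = 11 \left(-2\right) = -22$)
$g{\left(h,I \right)} = - \frac{65}{4}$ ($g{\left(h,I \right)} = -22 - \frac{9 - -14}{-2 - 2} = -22 - \frac{9 + 14}{-4} = -22 - \left(- \frac{1}{4}\right) 23 = -22 - - \frac{23}{4} = -22 + \frac{23}{4} = - \frac{65}{4}$)
$-4275 - g{\left(-35,61 \right)} = -4275 - - \frac{65}{4} = -4275 + \frac{65}{4} = - \frac{17035}{4}$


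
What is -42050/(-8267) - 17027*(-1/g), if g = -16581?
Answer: 556468841/137075127 ≈ 4.0596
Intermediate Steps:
-42050/(-8267) - 17027*(-1/g) = -42050/(-8267) - 17027/((-1*(-16581))) = -42050*(-1/8267) - 17027/16581 = 42050/8267 - 17027*1/16581 = 42050/8267 - 17027/16581 = 556468841/137075127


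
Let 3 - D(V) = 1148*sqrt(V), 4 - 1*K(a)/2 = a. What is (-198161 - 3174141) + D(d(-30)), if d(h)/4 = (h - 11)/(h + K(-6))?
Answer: -3372299 - 1148*sqrt(410)/5 ≈ -3.3769e+6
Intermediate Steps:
K(a) = 8 - 2*a
d(h) = 4*(-11 + h)/(20 + h) (d(h) = 4*((h - 11)/(h + (8 - 2*(-6)))) = 4*((-11 + h)/(h + (8 + 12))) = 4*((-11 + h)/(h + 20)) = 4*((-11 + h)/(20 + h)) = 4*(-11 + h)/(20 + h))
D(V) = 3 - 1148*sqrt(V)
(-198161 - 3174141) + D(d(-30)) = (-198161 - 3174141) + (3 - 1148*2*sqrt(41)*sqrt(-1/(20 - 30))) = -3372302 + (3 - 1148*2*sqrt(41)*sqrt(-1/(-10))) = -3372302 + (3 - 1148*sqrt(410)/5) = -3372299 - 1148*sqrt(410)/5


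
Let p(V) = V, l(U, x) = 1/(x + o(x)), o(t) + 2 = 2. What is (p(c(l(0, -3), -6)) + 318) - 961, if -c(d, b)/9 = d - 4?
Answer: -604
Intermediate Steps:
o(t) = 0 (o(t) = -2 + 2 = 0)
l(U, x) = 1/x (l(U, x) = 1/(x + 0) = 1/x)
c(d, b) = 36 - 9*d (c(d, b) = -9*(d - 4) = -9*(-4 + d) = 36 - 9*d)
(p(c(l(0, -3), -6)) + 318) - 961 = ((36 - 9/(-3)) + 318) - 961 = ((36 - 9*(-⅓)) + 318) - 961 = ((36 + 3) + 318) - 961 = (39 + 318) - 961 = 357 - 961 = -604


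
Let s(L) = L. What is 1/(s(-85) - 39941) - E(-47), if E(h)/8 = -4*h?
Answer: -60199105/40026 ≈ -1504.0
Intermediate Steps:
E(h) = -32*h (E(h) = 8*(-4*h) = -32*h)
1/(s(-85) - 39941) - E(-47) = 1/(-85 - 39941) - (-32)*(-47) = 1/(-40026) - 1*1504 = -1/40026 - 1504 = -60199105/40026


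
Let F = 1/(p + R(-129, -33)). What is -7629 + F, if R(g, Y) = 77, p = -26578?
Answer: -202176130/26501 ≈ -7629.0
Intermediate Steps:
F = -1/26501 (F = 1/(-26578 + 77) = 1/(-26501) = -1/26501 ≈ -3.7734e-5)
-7629 + F = -7629 - 1/26501 = -202176130/26501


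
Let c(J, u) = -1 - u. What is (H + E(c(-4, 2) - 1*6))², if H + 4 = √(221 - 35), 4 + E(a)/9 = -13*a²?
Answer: (9517 - √186)² ≈ 9.0314e+7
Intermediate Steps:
E(a) = -36 - 117*a² (E(a) = -36 + 9*(-13*a²) = -36 - 117*a²)
H = -4 + √186 (H = -4 + √(221 - 35) = -4 + √186 ≈ 9.6382)
(H + E(c(-4, 2) - 1*6))² = ((-4 + √186) + (-36 - 117*((-1 - 1*2) - 1*6)²))² = ((-4 + √186) + (-36 - 117*((-1 - 2) - 6)²))² = ((-4 + √186) + (-36 - 117*(-3 - 6)²))² = ((-4 + √186) + (-36 - 117*(-9)²))² = ((-4 + √186) + (-36 - 117*81))² = ((-4 + √186) + (-36 - 9477))² = ((-4 + √186) - 9513)² = (-9517 + √186)²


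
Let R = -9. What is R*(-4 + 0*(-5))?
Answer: 36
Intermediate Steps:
R*(-4 + 0*(-5)) = -9*(-4 + 0*(-5)) = -9*(-4 + 0) = -9*(-4) = 36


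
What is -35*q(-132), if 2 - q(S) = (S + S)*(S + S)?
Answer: 2439290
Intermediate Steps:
q(S) = 2 - 4*S² (q(S) = 2 - (S + S)*(S + S) = 2 - 2*S*2*S = 2 - 4*S²)
-35*q(-132) = -35*(2 - 4*(-132)²) = -35*(2 - 4*17424) = -35*(2 - 69696) = -35*(-69694) = 2439290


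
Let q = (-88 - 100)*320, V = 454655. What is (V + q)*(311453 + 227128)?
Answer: 212467511595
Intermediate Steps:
q = -60160 (q = -188*320 = -60160)
(V + q)*(311453 + 227128) = (454655 - 60160)*(311453 + 227128) = 394495*538581 = 212467511595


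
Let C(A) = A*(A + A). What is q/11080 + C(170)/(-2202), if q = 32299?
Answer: -284650801/12199080 ≈ -23.334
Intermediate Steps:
C(A) = 2*A**2 (C(A) = A*(2*A) = 2*A**2)
q/11080 + C(170)/(-2202) = 32299/11080 + (2*170**2)/(-2202) = 32299*(1/11080) + (2*28900)*(-1/2202) = 32299/11080 + 57800*(-1/2202) = 32299/11080 - 28900/1101 = -284650801/12199080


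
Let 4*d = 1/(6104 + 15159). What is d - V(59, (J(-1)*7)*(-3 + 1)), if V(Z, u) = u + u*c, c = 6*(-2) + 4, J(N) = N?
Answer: 8335097/85052 ≈ 98.000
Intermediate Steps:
c = -8 (c = -12 + 4 = -8)
V(Z, u) = -7*u (V(Z, u) = u + u*(-8) = u - 8*u = -7*u)
d = 1/85052 (d = 1/(4*(6104 + 15159)) = (¼)/21263 = (¼)*(1/21263) = 1/85052 ≈ 1.1758e-5)
d - V(59, (J(-1)*7)*(-3 + 1)) = 1/85052 - (-7)*(-1*7)*(-3 + 1) = 1/85052 - (-7)*(-7*(-2)) = 1/85052 - (-7)*14 = 1/85052 - 1*(-98) = 1/85052 + 98 = 8335097/85052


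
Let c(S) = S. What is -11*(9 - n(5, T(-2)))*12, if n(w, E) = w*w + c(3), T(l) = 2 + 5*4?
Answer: 2508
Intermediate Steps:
T(l) = 22 (T(l) = 2 + 20 = 22)
n(w, E) = 3 + w**2 (n(w, E) = w*w + 3 = w**2 + 3 = 3 + w**2)
-11*(9 - n(5, T(-2)))*12 = -11*(9 - (3 + 5**2))*12 = -11*(9 - (3 + 25))*12 = -11*(9 - 1*28)*12 = -11*(9 - 28)*12 = -11*(-19)*12 = 209*12 = 2508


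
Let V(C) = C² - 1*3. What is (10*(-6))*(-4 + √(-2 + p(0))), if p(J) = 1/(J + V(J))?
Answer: 240 - 20*I*√21 ≈ 240.0 - 91.651*I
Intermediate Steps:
V(C) = -3 + C² (V(C) = C² - 3 = -3 + C²)
p(J) = 1/(-3 + J + J²) (p(J) = 1/(J + (-3 + J²)) = 1/(-3 + J + J²))
(10*(-6))*(-4 + √(-2 + p(0))) = (10*(-6))*(-4 + √(-2 + 1/(-3 + 0 + 0²))) = -60*(-4 + √(-2 + 1/(-3 + 0 + 0))) = -60*(-4 + √(-2 + 1/(-3))) = -60*(-4 + √(-2 - ⅓)) = -60*(-4 + √(-7/3)) = -60*(-4 + I*√21/3) = 240 - 20*I*√21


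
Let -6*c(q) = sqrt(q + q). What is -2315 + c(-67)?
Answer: -2315 - I*sqrt(134)/6 ≈ -2315.0 - 1.9293*I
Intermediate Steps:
c(q) = -sqrt(2)*sqrt(q)/6 (c(q) = -sqrt(q + q)/6 = -sqrt(2)*sqrt(q)/6)
-2315 + c(-67) = -2315 - sqrt(2)*sqrt(-67)/6 = -2315 - sqrt(2)*I*sqrt(67)/6 = -2315 - I*sqrt(134)/6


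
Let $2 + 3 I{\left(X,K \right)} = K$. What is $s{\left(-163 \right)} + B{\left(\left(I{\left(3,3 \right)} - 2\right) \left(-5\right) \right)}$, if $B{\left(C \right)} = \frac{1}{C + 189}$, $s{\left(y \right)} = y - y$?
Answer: $\frac{3}{592} \approx 0.0050676$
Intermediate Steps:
$I{\left(X,K \right)} = - \frac{2}{3} + \frac{K}{3}$
$s{\left(y \right)} = 0$
$B{\left(C \right)} = \frac{1}{189 + C}$
$s{\left(-163 \right)} + B{\left(\left(I{\left(3,3 \right)} - 2\right) \left(-5\right) \right)} = 0 + \frac{1}{189 + \left(\left(- \frac{2}{3} + \frac{1}{3} \cdot 3\right) - 2\right) \left(-5\right)} = 0 + \frac{1}{189 + \left(\left(- \frac{2}{3} + 1\right) - 2\right) \left(-5\right)} = 0 + \frac{1}{189 + \left(\frac{1}{3} - 2\right) \left(-5\right)} = 0 + \frac{1}{189 - - \frac{25}{3}} = 0 + \frac{1}{189 + \frac{25}{3}} = 0 + \frac{1}{\frac{592}{3}} = 0 + \frac{3}{592} = \frac{3}{592}$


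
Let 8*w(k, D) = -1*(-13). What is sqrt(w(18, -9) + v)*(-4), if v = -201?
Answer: -I*sqrt(3190) ≈ -56.48*I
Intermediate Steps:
w(k, D) = 13/8 (w(k, D) = (-1*(-13))/8 = (1/8)*13 = 13/8)
sqrt(w(18, -9) + v)*(-4) = sqrt(13/8 - 201)*(-4) = sqrt(-1595/8)*(-4) = (I*sqrt(3190)/4)*(-4) = -I*sqrt(3190)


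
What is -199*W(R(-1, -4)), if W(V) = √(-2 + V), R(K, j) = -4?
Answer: -199*I*√6 ≈ -487.45*I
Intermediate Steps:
-199*W(R(-1, -4)) = -199*√(-2 - 4) = -199*I*√6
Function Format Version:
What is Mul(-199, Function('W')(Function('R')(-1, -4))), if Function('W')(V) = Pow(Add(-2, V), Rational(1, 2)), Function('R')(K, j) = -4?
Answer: Mul(-199, I, Pow(6, Rational(1, 2))) ≈ Mul(-487.45, I)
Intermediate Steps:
Mul(-199, Function('W')(Function('R')(-1, -4))) = Mul(-199, Pow(Add(-2, -4), Rational(1, 2))) = Mul(-199, Pow(-6, Rational(1, 2))) = Mul(-199, Mul(I, Pow(6, Rational(1, 2)))) = Mul(-199, I, Pow(6, Rational(1, 2)))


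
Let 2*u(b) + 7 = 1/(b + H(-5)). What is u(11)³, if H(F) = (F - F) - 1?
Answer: -328509/8000 ≈ -41.064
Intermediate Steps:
H(F) = -1 (H(F) = 0 - 1 = -1)
u(b) = -7/2 + 1/(2*(-1 + b)) (u(b) = -7/2 + 1/(2*(b - 1)) = -7/2 + 1/(2*(-1 + b)))
u(11)³ = ((8 - 7*11)/(2*(-1 + 11)))³ = ((½)*(8 - 77)/10)³ = ((½)*(⅒)*(-69))³ = (-69/20)³ = -328509/8000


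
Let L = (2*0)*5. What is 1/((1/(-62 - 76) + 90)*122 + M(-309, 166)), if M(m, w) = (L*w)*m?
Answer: 69/757559 ≈ 9.1082e-5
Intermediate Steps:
L = 0 (L = 0*5 = 0)
M(m, w) = 0 (M(m, w) = (0*w)*m = 0*m = 0)
1/((1/(-62 - 76) + 90)*122 + M(-309, 166)) = 1/((1/(-62 - 76) + 90)*122 + 0) = 1/((1/(-138) + 90)*122 + 0) = 1/((-1/138 + 90)*122 + 0) = 1/((12419/138)*122 + 0) = 1/(757559/69 + 0) = 1/(757559/69) = 69/757559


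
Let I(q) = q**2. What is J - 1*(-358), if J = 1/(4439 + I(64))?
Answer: 3055531/8535 ≈ 358.00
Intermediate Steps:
J = 1/8535 (J = 1/(4439 + 64**2) = 1/(4439 + 4096) = 1/8535 ≈ 0.00011716)
J - 1*(-358) = 1/8535 - 1*(-358) = 1/8535 + 358 = 3055531/8535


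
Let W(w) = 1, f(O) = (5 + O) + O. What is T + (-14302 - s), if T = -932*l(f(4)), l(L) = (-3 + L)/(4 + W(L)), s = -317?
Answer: -15849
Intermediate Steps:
f(O) = 5 + 2*O
l(L) = -3/5 + L/5 (l(L) = (-3 + L)/(4 + 1) = (-3 + L)/5 = (-3 + L)*(1/5) = -3/5 + L/5)
T = -1864 (T = -932*(-3/5 + (5 + 2*4)/5) = -932*(-3/5 + (5 + 8)/5) = -932*(-3/5 + (1/5)*13) = -932*(-3/5 + 13/5) = -932*2 = -1864)
T + (-14302 - s) = -1864 + (-14302 - 1*(-317)) = -1864 + (-14302 + 317) = -1864 - 13985 = -15849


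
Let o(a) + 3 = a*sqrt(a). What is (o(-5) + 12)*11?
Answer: 99 - 55*I*sqrt(5) ≈ 99.0 - 122.98*I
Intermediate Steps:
o(a) = -3 + a**(3/2) (o(a) = -3 + a*sqrt(a) = -3 + a**(3/2))
(o(-5) + 12)*11 = ((-3 + (-5)**(3/2)) + 12)*11 = ((-3 - 5*I*sqrt(5)) + 12)*11 = (9 - 5*I*sqrt(5))*11 = 99 - 55*I*sqrt(5)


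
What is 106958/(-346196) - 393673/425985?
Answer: -12989322967/10533878790 ≈ -1.2331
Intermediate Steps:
106958/(-346196) - 393673/425985 = 106958*(-1/346196) - 393673*1/425985 = -53479/173098 - 56239/60855 = -12989322967/10533878790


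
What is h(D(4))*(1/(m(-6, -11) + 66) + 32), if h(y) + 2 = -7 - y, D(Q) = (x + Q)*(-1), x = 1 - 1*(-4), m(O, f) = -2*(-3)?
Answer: 0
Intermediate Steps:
m(O, f) = 6
x = 5 (x = 1 + 4 = 5)
D(Q) = -5 - Q (D(Q) = (5 + Q)*(-1) = -5 - Q)
h(y) = -9 - y (h(y) = -2 + (-7 - y) = -9 - y)
h(D(4))*(1/(m(-6, -11) + 66) + 32) = (-9 - (-5 - 1*4))*(1/(6 + 66) + 32) = (-9 - (-5 - 4))*(1/72 + 32) = (-9 - 1*(-9))*(1/72 + 32) = (-9 + 9)*(2305/72) = 0*(2305/72) = 0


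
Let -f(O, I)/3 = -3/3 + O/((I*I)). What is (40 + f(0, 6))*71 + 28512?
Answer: 31565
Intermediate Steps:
f(O, I) = 3 - 3*O/I² (f(O, I) = -3*(-3/3 + O/((I*I))) = -3*(-3*⅓ + O/(I²)) = -3*(-1 + O/I²) = 3 - 3*O/I²)
(40 + f(0, 6))*71 + 28512 = (40 + (3 - 3*0/6²))*71 + 28512 = (40 + (3 - 3*0*1/36))*71 + 28512 = (40 + (3 + 0))*71 + 28512 = (40 + 3)*71 + 28512 = 43*71 + 28512 = 3053 + 28512 = 31565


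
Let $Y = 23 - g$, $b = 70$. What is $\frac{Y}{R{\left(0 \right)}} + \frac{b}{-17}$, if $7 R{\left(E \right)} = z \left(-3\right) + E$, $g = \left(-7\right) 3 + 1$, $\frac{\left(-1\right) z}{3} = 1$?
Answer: $\frac{4487}{153} \approx 29.327$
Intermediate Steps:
$z = -3$ ($z = \left(-3\right) 1 = -3$)
$g = -20$ ($g = -21 + 1 = -20$)
$R{\left(E \right)} = \frac{9}{7} + \frac{E}{7}$ ($R{\left(E \right)} = \frac{\left(-3\right) \left(-3\right) + E}{7} = \frac{9 + E}{7} = \frac{9}{7} + \frac{E}{7}$)
$Y = 43$ ($Y = 23 - -20 = 23 + 20 = 43$)
$\frac{Y}{R{\left(0 \right)}} + \frac{b}{-17} = \frac{43}{\frac{9}{7} + \frac{1}{7} \cdot 0} + \frac{70}{-17} = \frac{43}{\frac{9}{7} + 0} + 70 \left(- \frac{1}{17}\right) = \frac{43}{\frac{9}{7}} - \frac{70}{17} = 43 \cdot \frac{7}{9} - \frac{70}{17} = \frac{301}{9} - \frac{70}{17} = \frac{4487}{153}$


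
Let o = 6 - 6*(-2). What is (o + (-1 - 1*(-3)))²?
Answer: 400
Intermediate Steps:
o = 18 (o = 6 - 1*(-12) = 6 + 12 = 18)
(o + (-1 - 1*(-3)))² = (18 + (-1 - 1*(-3)))² = (18 + (-1 + 3))² = (18 + 2)² = 20² = 400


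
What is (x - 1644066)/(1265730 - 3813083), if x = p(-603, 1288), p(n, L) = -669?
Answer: 1644735/2547353 ≈ 0.64566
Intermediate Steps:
x = -669
(x - 1644066)/(1265730 - 3813083) = (-669 - 1644066)/(1265730 - 3813083) = -1644735/(-2547353) = -1644735*(-1/2547353) = 1644735/2547353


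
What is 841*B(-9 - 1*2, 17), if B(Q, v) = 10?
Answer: 8410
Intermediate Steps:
841*B(-9 - 1*2, 17) = 841*10 = 8410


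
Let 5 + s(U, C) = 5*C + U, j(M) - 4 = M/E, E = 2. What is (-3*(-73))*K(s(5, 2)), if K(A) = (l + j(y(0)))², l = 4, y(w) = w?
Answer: 14016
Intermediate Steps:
j(M) = 4 + M/2
s(U, C) = -5 + U + 5*C (s(U, C) = -5 + (5*C + U) = -5 + (U + 5*C) = -5 + U + 5*C)
K(A) = 64 (K(A) = (4 + (4 + (½)*0))² = (4 + (4 + 0))² = (4 + 4)² = 8² = 64)
(-3*(-73))*K(s(5, 2)) = -3*(-73)*64 = 219*64 = 14016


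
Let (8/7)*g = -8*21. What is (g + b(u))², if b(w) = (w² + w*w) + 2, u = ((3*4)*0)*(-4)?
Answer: 21025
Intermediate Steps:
g = -147 (g = 7*(-8*21)/8 = (7/8)*(-168) = -147)
u = 0 (u = (12*0)*(-4) = 0*(-4) = 0)
b(w) = 2 + 2*w² (b(w) = (w² + w²) + 2 = 2*w² + 2 = 2 + 2*w²)
(g + b(u))² = (-147 + (2 + 2*0²))² = (-147 + (2 + 2*0))² = (-147 + (2 + 0))² = (-147 + 2)² = (-145)² = 21025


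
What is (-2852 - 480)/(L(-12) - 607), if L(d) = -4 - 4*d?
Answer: 3332/563 ≈ 5.9183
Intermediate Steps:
(-2852 - 480)/(L(-12) - 607) = (-2852 - 480)/((-4 - 4*(-12)) - 607) = -3332/((-4 + 48) - 607) = -3332/(44 - 607) = -3332/(-563) = -3332*(-1/563) = 3332/563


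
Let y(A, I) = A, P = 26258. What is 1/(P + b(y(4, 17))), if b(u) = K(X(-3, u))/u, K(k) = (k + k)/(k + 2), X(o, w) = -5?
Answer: 6/157553 ≈ 3.8082e-5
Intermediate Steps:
K(k) = 2*k/(2 + k) (K(k) = (2*k)/(2 + k) = 2*k/(2 + k))
b(u) = 10/(3*u) (b(u) = (2*(-5)/(2 - 5))/u = (2*(-5)/(-3))/u = (2*(-5)*(-1/3))/u = 10/(3*u))
1/(P + b(y(4, 17))) = 1/(26258 + (10/3)/4) = 1/(26258 + (10/3)*(1/4)) = 1/(26258 + 5/6) = 1/(157553/6) = 6/157553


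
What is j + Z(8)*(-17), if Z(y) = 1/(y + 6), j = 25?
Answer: 333/14 ≈ 23.786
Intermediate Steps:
Z(y) = 1/(6 + y)
j + Z(8)*(-17) = 25 - 17/(6 + 8) = 25 - 17/14 = 333/14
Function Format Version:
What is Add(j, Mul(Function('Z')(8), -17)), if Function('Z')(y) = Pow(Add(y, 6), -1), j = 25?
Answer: Rational(333, 14) ≈ 23.786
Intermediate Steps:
Function('Z')(y) = Pow(Add(6, y), -1)
Add(j, Mul(Function('Z')(8), -17)) = Add(25, Mul(Pow(Add(6, 8), -1), -17)) = Add(25, Mul(Pow(14, -1), -17)) = Add(25, Mul(Rational(1, 14), -17)) = Add(25, Rational(-17, 14)) = Rational(333, 14)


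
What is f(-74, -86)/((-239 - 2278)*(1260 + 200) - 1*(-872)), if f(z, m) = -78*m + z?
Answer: -3317/1836974 ≈ -0.0018057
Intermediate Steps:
f(z, m) = z - 78*m
f(-74, -86)/((-239 - 2278)*(1260 + 200) - 1*(-872)) = (-74 - 78*(-86))/((-239 - 2278)*(1260 + 200) - 1*(-872)) = (-74 + 6708)/(-2517*1460 + 872) = 6634/(-3674820 + 872) = 6634/(-3673948) = 6634*(-1/3673948) = -3317/1836974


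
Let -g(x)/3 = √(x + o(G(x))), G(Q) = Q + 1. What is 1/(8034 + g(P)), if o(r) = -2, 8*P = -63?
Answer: 21424/172120653 + 2*I*√158/172120653 ≈ 0.00012447 + 1.4606e-7*I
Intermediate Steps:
G(Q) = 1 + Q
P = -63/8 (P = (⅛)*(-63) = -63/8 ≈ -7.8750)
g(x) = -3*√(-2 + x) (g(x) = -3*√(x - 2) = -3*√(-2 + x))
1/(8034 + g(P)) = 1/(8034 - 3*√(-2 - 63/8)) = 1/(8034 - 3*I*√158/4)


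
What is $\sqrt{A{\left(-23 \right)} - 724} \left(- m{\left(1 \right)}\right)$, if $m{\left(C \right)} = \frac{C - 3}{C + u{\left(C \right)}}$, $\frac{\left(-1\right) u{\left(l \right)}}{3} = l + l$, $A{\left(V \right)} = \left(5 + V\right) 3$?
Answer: $- \frac{2 i \sqrt{778}}{5} \approx - 11.157 i$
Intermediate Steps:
$A{\left(V \right)} = 15 + 3 V$
$u{\left(l \right)} = - 6 l$ ($u{\left(l \right)} = - 3 \left(l + l\right) = - 3 \cdot 2 l = - 6 l$)
$m{\left(C \right)} = - \frac{-3 + C}{5 C}$ ($m{\left(C \right)} = \frac{C - 3}{C - 6 C} = \frac{-3 + C}{\left(-5\right) C} = \left(-3 + C\right) \left(- \frac{1}{5 C}\right) = - \frac{-3 + C}{5 C}$)
$\sqrt{A{\left(-23 \right)} - 724} \left(- m{\left(1 \right)}\right) = \sqrt{\left(15 + 3 \left(-23\right)\right) - 724} \left(- \frac{3 - 1}{5 \cdot 1}\right) = \sqrt{\left(15 - 69\right) - 724} \left(- \frac{1 \left(3 - 1\right)}{5}\right) = \sqrt{-54 - 724} \left(- \frac{1 \cdot 2}{5}\right) = \sqrt{-778} \left(\left(-1\right) \frac{2}{5}\right) = i \sqrt{778} \left(- \frac{2}{5}\right) = - \frac{2 i \sqrt{778}}{5}$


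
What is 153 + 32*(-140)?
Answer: -4327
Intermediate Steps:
153 + 32*(-140) = 153 - 4480 = -4327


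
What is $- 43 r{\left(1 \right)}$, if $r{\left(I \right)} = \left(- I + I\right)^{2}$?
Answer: $0$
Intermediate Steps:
$r{\left(I \right)} = 0$ ($r{\left(I \right)} = 0^{2} = 0$)
$- 43 r{\left(1 \right)} = \left(-43\right) 0 = 0$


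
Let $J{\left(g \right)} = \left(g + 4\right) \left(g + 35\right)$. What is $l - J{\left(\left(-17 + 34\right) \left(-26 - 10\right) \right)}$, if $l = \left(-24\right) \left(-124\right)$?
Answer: $-347840$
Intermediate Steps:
$J{\left(g \right)} = \left(4 + g\right) \left(35 + g\right)$
$l = 2976$
$l - J{\left(\left(-17 + 34\right) \left(-26 - 10\right) \right)} = 2976 - \left(140 + \left(\left(-17 + 34\right) \left(-26 - 10\right)\right)^{2} + 39 \left(-17 + 34\right) \left(-26 - 10\right)\right) = 2976 - \left(140 + \left(17 \left(-36\right)\right)^{2} + 39 \cdot 17 \left(-36\right)\right) = 2976 - \left(140 + \left(-612\right)^{2} + 39 \left(-612\right)\right) = 2976 - \left(140 + 374544 - 23868\right) = 2976 - 350816 = -347840$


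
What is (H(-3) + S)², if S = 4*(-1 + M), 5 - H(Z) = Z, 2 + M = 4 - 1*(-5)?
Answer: 1024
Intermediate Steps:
M = 7 (M = -2 + (4 - 1*(-5)) = -2 + (4 + 5) = -2 + 9 = 7)
H(Z) = 5 - Z
S = 24 (S = 4*(-1 + 7) = 4*6 = 24)
(H(-3) + S)² = ((5 - 1*(-3)) + 24)² = ((5 + 3) + 24)² = (8 + 24)² = 32² = 1024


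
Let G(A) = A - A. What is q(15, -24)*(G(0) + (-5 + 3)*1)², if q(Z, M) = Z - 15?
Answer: 0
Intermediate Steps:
G(A) = 0
q(Z, M) = -15 + Z
q(15, -24)*(G(0) + (-5 + 3)*1)² = (-15 + 15)*(0 + (-5 + 3)*1)² = 0*(0 - 2*1)² = 0*(0 - 2)² = 0*(-2)² = 0*4 = 0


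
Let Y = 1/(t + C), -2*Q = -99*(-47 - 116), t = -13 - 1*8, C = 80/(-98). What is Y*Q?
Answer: 790713/2138 ≈ 369.84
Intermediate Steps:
C = -40/49 (C = 80*(-1/98) = -40/49 ≈ -0.81633)
t = -21 (t = -13 - 8 = -21)
Q = -16137/2 (Q = -(-99)*(-47 - 116)/2 = -(-99)*(-163)/2 = -1/2*16137 = -16137/2 ≈ -8068.5)
Y = -49/1069 (Y = 1/(-21 - 40/49) = 1/(-1069/49) = -49/1069 ≈ -0.045837)
Y*Q = -49/1069*(-16137/2) = 790713/2138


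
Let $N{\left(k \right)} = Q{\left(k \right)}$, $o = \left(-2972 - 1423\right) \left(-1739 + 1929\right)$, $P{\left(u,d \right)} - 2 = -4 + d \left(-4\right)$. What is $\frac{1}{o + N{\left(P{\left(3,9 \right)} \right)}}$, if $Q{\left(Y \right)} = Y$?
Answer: $- \frac{1}{835088} \approx -1.1975 \cdot 10^{-6}$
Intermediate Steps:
$P{\left(u,d \right)} = -2 - 4 d$ ($P{\left(u,d \right)} = 2 + \left(-4 + d \left(-4\right)\right) = 2 - \left(4 + 4 d\right) = -2 - 4 d$)
$o = -835050$ ($o = \left(-4395\right) 190 = -835050$)
$N{\left(k \right)} = k$
$\frac{1}{o + N{\left(P{\left(3,9 \right)} \right)}} = \frac{1}{-835050 - 38} = \frac{1}{-835088} = - \frac{1}{835088}$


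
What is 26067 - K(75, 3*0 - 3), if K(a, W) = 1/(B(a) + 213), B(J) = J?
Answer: 7507295/288 ≈ 26067.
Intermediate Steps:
K(a, W) = 1/(213 + a) (K(a, W) = 1/(a + 213) = 1/(213 + a))
26067 - K(75, 3*0 - 3) = 26067 - 1/(213 + 75) = 26067 - 1/288 = 7507295/288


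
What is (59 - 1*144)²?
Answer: 7225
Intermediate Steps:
(59 - 1*144)² = (59 - 144)² = (-85)² = 7225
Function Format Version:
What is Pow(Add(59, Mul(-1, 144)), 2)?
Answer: 7225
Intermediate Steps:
Pow(Add(59, Mul(-1, 144)), 2) = Pow(Add(59, -144), 2) = Pow(-85, 2) = 7225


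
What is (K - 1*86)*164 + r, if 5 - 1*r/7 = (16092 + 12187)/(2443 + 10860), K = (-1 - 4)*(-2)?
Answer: -165540940/13303 ≈ -12444.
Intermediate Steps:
K = 10 (K = -5*(-2) = 10)
r = 267652/13303 (r = 35 - 7*(16092 + 12187)/(2443 + 10860) = 35 - 197953/13303 = 267652/13303 ≈ 20.120)
(K - 1*86)*164 + r = (10 - 1*86)*164 + 267652/13303 = (10 - 86)*164 + 267652/13303 = -76*164 + 267652/13303 = -12464 + 267652/13303 = -165540940/13303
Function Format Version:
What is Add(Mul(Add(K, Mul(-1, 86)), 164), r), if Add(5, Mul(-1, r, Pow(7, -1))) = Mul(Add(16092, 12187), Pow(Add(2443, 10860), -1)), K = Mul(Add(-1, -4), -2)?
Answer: Rational(-165540940, 13303) ≈ -12444.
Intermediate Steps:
K = 10 (K = Mul(-5, -2) = 10)
r = Rational(267652, 13303) (r = Add(35, Mul(-7, Mul(Add(16092, 12187), Pow(Add(2443, 10860), -1)))) = Add(35, Mul(-7, Mul(28279, Pow(13303, -1)))) = Add(35, Mul(-7, Mul(28279, Rational(1, 13303)))) = Add(35, Mul(-7, Rational(28279, 13303))) = Add(35, Rational(-197953, 13303)) = Rational(267652, 13303) ≈ 20.120)
Add(Mul(Add(K, Mul(-1, 86)), 164), r) = Add(Mul(Add(10, Mul(-1, 86)), 164), Rational(267652, 13303)) = Add(Mul(Add(10, -86), 164), Rational(267652, 13303)) = Add(Mul(-76, 164), Rational(267652, 13303)) = Add(-12464, Rational(267652, 13303)) = Rational(-165540940, 13303)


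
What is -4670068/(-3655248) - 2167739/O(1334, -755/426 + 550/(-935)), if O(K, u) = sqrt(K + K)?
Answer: 1167517/913812 - 2167739*sqrt(667)/1334 ≈ -41966.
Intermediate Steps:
O(K, u) = sqrt(2)*sqrt(K) (O(K, u) = sqrt(2*K) = sqrt(2)*sqrt(K))
-4670068/(-3655248) - 2167739/O(1334, -755/426 + 550/(-935)) = -4670068/(-3655248) - 2167739*sqrt(667)/1334 = -4670068*(-1/3655248) - 2167739*sqrt(667)/1334 = 1167517/913812 - 2167739*sqrt(667)/1334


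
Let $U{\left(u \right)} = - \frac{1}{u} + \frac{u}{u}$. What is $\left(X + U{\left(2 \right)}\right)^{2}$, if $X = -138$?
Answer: $\frac{75625}{4} \approx 18906.0$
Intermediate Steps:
$U{\left(u \right)} = 1 - \frac{1}{u}$ ($U{\left(u \right)} = - \frac{1}{u} + 1 = 1 - \frac{1}{u}$)
$\left(X + U{\left(2 \right)}\right)^{2} = \left(-138 + \frac{-1 + 2}{2}\right)^{2} = \left(-138 + \frac{1}{2} \cdot 1\right)^{2} = \left(-138 + \frac{1}{2}\right)^{2} = \left(- \frac{275}{2}\right)^{2} = \frac{75625}{4}$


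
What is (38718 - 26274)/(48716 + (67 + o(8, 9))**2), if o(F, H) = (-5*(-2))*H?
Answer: 4148/24455 ≈ 0.16962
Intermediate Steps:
o(F, H) = 10*H
(38718 - 26274)/(48716 + (67 + o(8, 9))**2) = (38718 - 26274)/(48716 + (67 + 10*9)**2) = 12444/(48716 + (67 + 90)**2) = 12444/(48716 + 157**2) = 12444/(48716 + 24649) = 12444/73365 = 12444*(1/73365) = 4148/24455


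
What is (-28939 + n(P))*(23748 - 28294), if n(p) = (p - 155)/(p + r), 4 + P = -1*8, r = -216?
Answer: 14997083525/114 ≈ 1.3155e+8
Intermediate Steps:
P = -12 (P = -4 - 1*8 = -4 - 8 = -12)
n(p) = (-155 + p)/(-216 + p) (n(p) = (p - 155)/(p - 216) = (-155 + p)/(-216 + p))
(-28939 + n(P))*(23748 - 28294) = (-28939 + (-155 - 12)/(-216 - 12))*(23748 - 28294) = (-28939 - 167/(-228))*(-4546) = (-28939 - 1/228*(-167))*(-4546) = (-28939 + 167/228)*(-4546) = -6597925/228*(-4546) = 14997083525/114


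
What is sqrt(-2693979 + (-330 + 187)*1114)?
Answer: I*sqrt(2853281) ≈ 1689.2*I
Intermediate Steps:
sqrt(-2693979 + (-330 + 187)*1114) = sqrt(-2693979 - 143*1114) = sqrt(-2693979 - 159302) = sqrt(-2853281) = I*sqrt(2853281)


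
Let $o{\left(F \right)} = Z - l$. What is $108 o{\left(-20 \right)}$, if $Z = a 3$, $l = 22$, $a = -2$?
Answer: $-3024$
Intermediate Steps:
$Z = -6$ ($Z = \left(-2\right) 3 = -6$)
$o{\left(F \right)} = -28$ ($o{\left(F \right)} = -6 - 22 = -28$)
$108 o{\left(-20 \right)} = 108 \left(-28\right) = -3024$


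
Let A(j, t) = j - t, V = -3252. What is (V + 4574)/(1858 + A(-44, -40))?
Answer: 661/927 ≈ 0.71305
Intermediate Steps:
(V + 4574)/(1858 + A(-44, -40)) = (-3252 + 4574)/(1858 + (-44 - 1*(-40))) = 1322/(1858 + (-44 + 40)) = 1322/(1858 - 4) = 1322/1854 = 1322*(1/1854) = 661/927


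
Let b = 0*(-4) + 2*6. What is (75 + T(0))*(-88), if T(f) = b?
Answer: -7656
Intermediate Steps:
b = 12 (b = 0 + 12 = 12)
T(f) = 12
(75 + T(0))*(-88) = (75 + 12)*(-88) = 87*(-88) = -7656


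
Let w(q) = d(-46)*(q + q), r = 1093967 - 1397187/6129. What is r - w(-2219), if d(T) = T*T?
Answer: 7139976532/681 ≈ 1.0485e+7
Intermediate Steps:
d(T) = T²
r = 744836284/681 (r = 1093967 - 1397187/6129 = 1093967 - 1*155243/681 = 1093967 - 155243/681 = 744836284/681 ≈ 1.0937e+6)
w(q) = 4232*q (w(q) = (-46)²*(q + q) = 2116*(2*q) = 4232*q)
r - w(-2219) = 744836284/681 - 4232*(-2219) = 744836284/681 - 1*(-9390808) = 744836284/681 + 9390808 = 7139976532/681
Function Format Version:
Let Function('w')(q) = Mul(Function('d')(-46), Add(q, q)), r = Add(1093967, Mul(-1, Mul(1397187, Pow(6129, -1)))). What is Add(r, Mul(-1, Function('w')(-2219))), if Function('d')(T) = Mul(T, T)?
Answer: Rational(7139976532, 681) ≈ 1.0485e+7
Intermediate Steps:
Function('d')(T) = Pow(T, 2)
r = Rational(744836284, 681) (r = Add(1093967, Mul(-1, Mul(1397187, Rational(1, 6129)))) = Add(1093967, Mul(-1, Rational(155243, 681))) = Add(1093967, Rational(-155243, 681)) = Rational(744836284, 681) ≈ 1.0937e+6)
Function('w')(q) = Mul(4232, q) (Function('w')(q) = Mul(Pow(-46, 2), Add(q, q)) = Mul(2116, Mul(2, q)) = Mul(4232, q))
Add(r, Mul(-1, Function('w')(-2219))) = Add(Rational(744836284, 681), Mul(-1, Mul(4232, -2219))) = Add(Rational(744836284, 681), Mul(-1, -9390808)) = Add(Rational(744836284, 681), 9390808) = Rational(7139976532, 681)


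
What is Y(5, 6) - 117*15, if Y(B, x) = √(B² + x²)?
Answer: -1755 + √61 ≈ -1747.2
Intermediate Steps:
Y(5, 6) - 117*15 = √(5² + 6²) - 117*15 = √(25 + 36) - 1755 = √61 - 1755 = -1755 + √61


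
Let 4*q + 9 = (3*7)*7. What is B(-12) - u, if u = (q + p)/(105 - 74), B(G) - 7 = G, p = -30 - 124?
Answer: -71/62 ≈ -1.1452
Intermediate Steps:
p = -154
B(G) = 7 + G
q = 69/2 (q = -9/4 + ((3*7)*7)/4 = -9/4 + (21*7)/4 = -9/4 + (¼)*147 = -9/4 + 147/4 = 69/2 ≈ 34.500)
u = -239/62 (u = (69/2 - 154)/(105 - 74) = -239/2/31 = -239/2*1/31 = -239/62 ≈ -3.8548)
B(-12) - u = (7 - 12) - 1*(-239/62) = -5 + 239/62 = -71/62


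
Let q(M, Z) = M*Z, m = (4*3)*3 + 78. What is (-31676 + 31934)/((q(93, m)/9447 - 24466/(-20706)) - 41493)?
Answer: -4205606013/676331477551 ≈ -0.0062183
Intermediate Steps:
m = 114 (m = 12*3 + 78 = 36 + 78 = 114)
(-31676 + 31934)/((q(93, m)/9447 - 24466/(-20706)) - 41493) = (-31676 + 31934)/(((93*114)/9447 - 24466/(-20706)) - 41493) = 258/((10602*(1/9447) - 24466*(-1/20706)) - 41493) = 258/((3534/3149 + 12233/10353) - 41493) = 258/(75109219/32601597 - 41493) = 258/(-1352662955102/32601597) = 258*(-32601597/1352662955102) = -4205606013/676331477551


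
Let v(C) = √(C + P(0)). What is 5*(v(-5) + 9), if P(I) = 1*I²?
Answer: 45 + 5*I*√5 ≈ 45.0 + 11.18*I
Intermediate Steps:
P(I) = I²
v(C) = √C (v(C) = √(C + 0²) = √(C + 0) = √C)
5*(v(-5) + 9) = 5*(√(-5) + 9) = 5*(I*√5 + 9) = 5*(9 + I*√5) = 45 + 5*I*√5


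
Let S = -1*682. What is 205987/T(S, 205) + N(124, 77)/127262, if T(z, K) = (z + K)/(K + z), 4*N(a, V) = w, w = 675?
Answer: 104857271051/509048 ≈ 2.0599e+5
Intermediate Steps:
N(a, V) = 675/4 (N(a, V) = (¼)*675 = 675/4)
S = -682
T(z, K) = 1 (T(z, K) = (K + z)/(K + z) = 1)
205987/T(S, 205) + N(124, 77)/127262 = 205987/1 + (675/4)/127262 = 205987*1 + (675/4)*(1/127262) = 205987 + 675/509048 = 104857271051/509048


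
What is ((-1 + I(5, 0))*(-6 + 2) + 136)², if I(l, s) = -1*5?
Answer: 25600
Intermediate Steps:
I(l, s) = -5
((-1 + I(5, 0))*(-6 + 2) + 136)² = ((-1 - 5)*(-6 + 2) + 136)² = (-6*(-4) + 136)² = (24 + 136)² = 160² = 25600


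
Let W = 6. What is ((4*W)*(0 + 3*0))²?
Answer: 0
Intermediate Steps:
((4*W)*(0 + 3*0))² = ((4*6)*(0 + 3*0))² = (24*(0 + 0))² = (24*0)² = 0² = 0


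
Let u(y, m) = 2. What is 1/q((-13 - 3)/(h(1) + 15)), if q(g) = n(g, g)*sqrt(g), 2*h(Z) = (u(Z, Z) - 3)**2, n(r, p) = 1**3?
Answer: -I*sqrt(62)/8 ≈ -0.98425*I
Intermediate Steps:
n(r, p) = 1
h(Z) = 1/2 (h(Z) = (2 - 3)**2/2 = (1/2)*(-1)**2 = (1/2)*1 = 1/2)
q(g) = sqrt(g) (q(g) = 1*sqrt(g) = sqrt(g))
1/q((-13 - 3)/(h(1) + 15)) = 1/(sqrt((-13 - 3)/(1/2 + 15))) = 1/(sqrt(-16/31/2)) = 1/(sqrt(-16*2/31)) = 1/(sqrt(-32/31)) = 1/(4*I*sqrt(62)/31) = -I*sqrt(62)/8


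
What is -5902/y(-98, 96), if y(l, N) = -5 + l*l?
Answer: -5902/9599 ≈ -0.61486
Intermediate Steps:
y(l, N) = -5 + l²
-5902/y(-98, 96) = -5902/(-5 + (-98)²) = -5902/(-5 + 9604) = -5902/9599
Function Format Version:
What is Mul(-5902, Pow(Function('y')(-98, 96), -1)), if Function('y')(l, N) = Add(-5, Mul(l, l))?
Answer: Rational(-5902, 9599) ≈ -0.61486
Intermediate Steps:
Function('y')(l, N) = Add(-5, Pow(l, 2))
Mul(-5902, Pow(Function('y')(-98, 96), -1)) = Mul(-5902, Pow(Add(-5, Pow(-98, 2)), -1)) = Mul(-5902, Pow(Add(-5, 9604), -1)) = Mul(-5902, Pow(9599, -1)) = Mul(-5902, Rational(1, 9599)) = Rational(-5902, 9599)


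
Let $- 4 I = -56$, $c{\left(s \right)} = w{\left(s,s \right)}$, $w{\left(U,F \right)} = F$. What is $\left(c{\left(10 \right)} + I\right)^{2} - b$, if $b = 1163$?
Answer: $-587$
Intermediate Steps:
$c{\left(s \right)} = s$
$I = 14$ ($I = \left(- \frac{1}{4}\right) \left(-56\right) = 14$)
$\left(c{\left(10 \right)} + I\right)^{2} - b = \left(10 + 14\right)^{2} - 1163 = 24^{2} - 1163 = 576 - 1163 = -587$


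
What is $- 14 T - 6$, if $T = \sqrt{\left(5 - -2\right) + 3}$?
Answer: $-6 - 14 \sqrt{10} \approx -50.272$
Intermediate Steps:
$T = \sqrt{10}$ ($T = \sqrt{\left(5 + 2\right) + 3} = \sqrt{7 + 3} = \sqrt{10} \approx 3.1623$)
$- 14 T - 6 = - 14 \sqrt{10} - 6 = -6 - 14 \sqrt{10}$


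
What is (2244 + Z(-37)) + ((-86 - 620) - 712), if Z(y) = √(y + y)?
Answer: 826 + I*√74 ≈ 826.0 + 8.6023*I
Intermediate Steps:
Z(y) = √2*√y (Z(y) = √(2*y) = √2*√y)
(2244 + Z(-37)) + ((-86 - 620) - 712) = (2244 + √2*√(-37)) + ((-86 - 620) - 712) = (2244 + √2*(I*√37)) + (-706 - 712) = (2244 + I*√74) - 1418 = 826 + I*√74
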